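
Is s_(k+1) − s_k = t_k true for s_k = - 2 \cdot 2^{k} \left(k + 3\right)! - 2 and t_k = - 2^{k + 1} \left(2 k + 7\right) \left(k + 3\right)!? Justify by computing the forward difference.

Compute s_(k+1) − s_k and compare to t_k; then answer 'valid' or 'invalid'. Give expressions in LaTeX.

s_(k+1) = -2*2**(k + 1)*factorial(k + 4) - 2
s_(k+1) − s_k = -2**(k + 1)*(2*k + 7)*factorial(k + 3)
(s_(k+1) − s_k) − t_k = 0

Valid — Δs_k = t_k.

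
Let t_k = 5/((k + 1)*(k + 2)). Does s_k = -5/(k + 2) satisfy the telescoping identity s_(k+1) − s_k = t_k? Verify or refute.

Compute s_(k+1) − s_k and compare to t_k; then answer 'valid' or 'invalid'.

s_(k+1) = -5/(k + 3)
s_(k+1) − s_k = 5/((k + 2)*(k + 3))
(s_(k+1) − s_k) − t_k = -10/(k**3 + 6*k**2 + 11*k + 6)

Invalid: residual -10/(k**3 + 6*k**2 + 11*k + 6) ≠ 0.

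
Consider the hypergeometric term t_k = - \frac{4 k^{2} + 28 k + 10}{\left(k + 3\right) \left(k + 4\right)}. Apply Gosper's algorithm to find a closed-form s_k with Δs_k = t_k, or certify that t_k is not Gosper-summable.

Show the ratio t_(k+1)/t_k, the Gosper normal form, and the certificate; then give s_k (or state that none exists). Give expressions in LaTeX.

Step 1: r(k) = (k + 3)*(14*k + 2*(k + 1)**2 + 19)/((k + 5)*(2*k**2 + 14*k + 5)).
Gosper form: A/B · C(k+1)/C(k) with A=k + 3, B=k + 5, C=k**2 + 7*k + 5/2.
f must satisfy (k + 3)·f(k+1) − (k + 4)·f(k) = k**2 + 7*k + 5/2.
From deg A=1, deg B=1, deg C=2: d=2.
Match coefficients ⇒ f(k) = k*(6*k - 1)/6.
R(k) = B(k−1)·f(k)/C(k) = k*(k + 4)*(6*k - 1)/(3*(2*k**2 + 14*k + 5)); s_k = R·t_k = 2*k*(1 - 6*k)/(3*(k + 3)).
s_(k+1) − s_k = 2*(-2*k**2 - 14*k - 5)/(k**2 + 7*k + 12) = t_k.

s_k = \frac{2 k \left(1 - 6 k\right)}{3 \left(k + 3\right)}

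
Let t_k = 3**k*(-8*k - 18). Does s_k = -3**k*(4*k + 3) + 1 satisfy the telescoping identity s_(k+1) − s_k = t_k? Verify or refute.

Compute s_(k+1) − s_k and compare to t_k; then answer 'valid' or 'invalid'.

s_(k+1) = -3*3**k*(4*k + 7) + 1
s_(k+1) − s_k = 3**k*(-8*k - 18)
(s_(k+1) − s_k) − t_k = 0

Valid — Δs_k = t_k.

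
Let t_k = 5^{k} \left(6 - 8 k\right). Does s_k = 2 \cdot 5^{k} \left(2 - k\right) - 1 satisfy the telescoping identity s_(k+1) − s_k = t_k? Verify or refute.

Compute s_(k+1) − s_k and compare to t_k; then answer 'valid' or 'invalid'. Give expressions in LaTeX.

valid (s_(k+1) − s_k reduces to t_k)

s_(k+1) = 10*5**k*(1 - k) - 1
s_(k+1) − s_k = 5**k*(6 - 8*k)
(s_(k+1) − s_k) − t_k = 0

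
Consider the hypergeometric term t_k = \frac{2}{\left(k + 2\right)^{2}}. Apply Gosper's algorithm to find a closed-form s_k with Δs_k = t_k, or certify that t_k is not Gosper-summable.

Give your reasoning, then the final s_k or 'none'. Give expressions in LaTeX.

no hypergeometric antidifference exists

t_(k+1)/t_k = (k + 2)**2/(k + 3)**2.
Normal form (A,B,C) = (k**2 + 4*k + 4, k**2 + 6*k + 9, 1).
f must satisfy (k**2 + 4*k + 4)·f(k+1) − (k**2 + 4*k + 4)·f(k) = 1.
Bound: deg f ≤ 0.
Write f(k) = c0. Then LHS − RHS = -1, requiring -1 = 0: contradictory. No certificate.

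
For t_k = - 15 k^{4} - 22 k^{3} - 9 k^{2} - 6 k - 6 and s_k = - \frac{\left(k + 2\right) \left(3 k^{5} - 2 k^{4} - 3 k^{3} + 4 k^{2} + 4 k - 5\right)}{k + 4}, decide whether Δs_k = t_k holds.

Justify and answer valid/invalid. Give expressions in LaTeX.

s_(k+1) = (-3*k**6 - 22*k**5 - 58*k**4 - 70*k**3 - 49*k**2 - 31*k - 3)/(k + 5)
s_(k+1) − s_k = (-15*k**6 - 133*k**5 - 339*k**4 - 327*k**3 - 164*k**2 - 122*k - 62)/(k**2 + 9*k + 20)
(s_(k+1) − s_k) − t_k = 2*(12*k**5 + 84*k**4 + 100*k**3 + 38*k**2 + 26*k + 29)/(k**2 + 9*k + 20)

Invalid: residual \frac{2 \left(12 k^{5} + 84 k^{4} + 100 k^{3} + 38 k^{2} + 26 k + 29\right)}{k^{2} + 9 k + 20} ≠ 0.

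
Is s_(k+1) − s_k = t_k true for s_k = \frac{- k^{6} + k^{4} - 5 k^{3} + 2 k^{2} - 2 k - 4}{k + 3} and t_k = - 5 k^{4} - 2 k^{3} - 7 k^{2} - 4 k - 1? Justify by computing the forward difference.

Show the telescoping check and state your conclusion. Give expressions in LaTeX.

Invalid: residual \frac{4 k^{5} + 19 k^{4} + 10 k^{3} + 26 k^{2} + 13 k + 1}{k^{2} + 7 k + 12} ≠ 0.

s_(k+1) = (-2*k - (k + 1)**6 + (k + 1)**4 - 5*(k + 1)**3 + 2*(k + 1)**2 - 6)/(k + 4)
s_(k+1) − s_k = (-5*k**6 - 33*k**5 - 62*k**4 - 67*k**3 - 87*k**2 - 42*k - 11)/(k**2 + 7*k + 12)
(s_(k+1) − s_k) − t_k = (4*k**5 + 19*k**4 + 10*k**3 + 26*k**2 + 13*k + 1)/(k**2 + 7*k + 12)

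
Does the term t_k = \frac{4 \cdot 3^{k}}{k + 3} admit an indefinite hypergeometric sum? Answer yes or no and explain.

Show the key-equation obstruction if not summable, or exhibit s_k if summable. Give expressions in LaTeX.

Step 1: r(k) = 3*(k + 3)/(k + 4).
A = 3*k + 9, B = k + 4, C = 1.
Need (3*k + 9)·f(k+1) − (k + 3)·f(k) = 1.
Bound: deg f ≤ -1.
Bound -1 < 0, so the key equation has no polynomial solution.

No. Not Gosper-summable.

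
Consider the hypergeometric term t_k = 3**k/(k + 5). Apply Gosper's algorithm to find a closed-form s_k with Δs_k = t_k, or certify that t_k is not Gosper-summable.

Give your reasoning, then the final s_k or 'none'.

none — t_k is not Gosper-summable

Ratio r(k) = 3*(k + 5)/(k + 6).
A = 3*k + 15, B = k + 6, C = 1.
Need (3*k + 15)·f(k+1) − (k + 5)·f(k) = 1.
Degrees (1,1,0) ⇒ d ≤ -1.
Bound -1 < 0, so the key equation has no polynomial solution.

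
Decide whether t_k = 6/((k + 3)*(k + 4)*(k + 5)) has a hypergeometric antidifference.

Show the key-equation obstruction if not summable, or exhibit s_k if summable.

Yes. s_k = k*(k + 7)/(4*(k + 3)*(k + 4)).

The ratio is (k + 3)/(k + 6).
Take A(k)=k + 3, B(k)=k + 6, C(k)=1.
f must satisfy (k + 3)·f(k+1) − (k + 5)·f(k) = 1.
Bound: deg f ≤ 2.
Coefficient equations give f(k) = k*(k + 7)/24.
Certificate R = B(k−1)f/C = k*(k + 5)*(k + 7)/24 gives s_k = k*(k + 7)/(4*(k + 3)*(k + 4)).
s_(k+1) − s_k = 6/(k**3 + 12*k**2 + 47*k + 60) = t_k.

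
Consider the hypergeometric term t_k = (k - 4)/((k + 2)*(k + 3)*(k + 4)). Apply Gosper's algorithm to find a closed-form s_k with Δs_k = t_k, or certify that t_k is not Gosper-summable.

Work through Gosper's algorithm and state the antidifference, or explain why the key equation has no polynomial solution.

Compute t_(k+1)/t_k: get (k - 3)*(k + 2)/((k - 4)*(k + 5)).
Normal form (A,B,C) = (k + 2, k + 5, k - 4).
Set up (k + 2)·f(k+1) − (k + 4)·f(k) − (k - 4) = 0.
d = 2 from the (1,1,1) case.
Solving with deg f ≤ 2: f(k) = -k*(k + 11)/6.
Get s_k = R·t_k = k*(-k - 11)/(6*(k + 2)*(k + 3)) with R(k) = B(k−1)f(k)/C(k) = -k*(k + 4)*(k + 11)/(6*(k - 4)).
Verify: (k - 4)/(k**3 + 9*k**2 + 26*k + 24) matches t_k.

s_k = k*(-k - 11)/(6*(k + 2)*(k + 3))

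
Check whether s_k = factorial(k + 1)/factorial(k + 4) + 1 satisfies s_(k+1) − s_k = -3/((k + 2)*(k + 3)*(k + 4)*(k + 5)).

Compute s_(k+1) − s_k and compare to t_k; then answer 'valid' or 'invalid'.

Valid: the claim telescopes to t_k.

s_(k+1) = factorial(k + 2)/factorial(k + 5) + 1
s_(k+1) − s_k = -3/((k + 2)*(k + 3)*(k + 4)*(k + 5))
(s_(k+1) − s_k) − t_k = 0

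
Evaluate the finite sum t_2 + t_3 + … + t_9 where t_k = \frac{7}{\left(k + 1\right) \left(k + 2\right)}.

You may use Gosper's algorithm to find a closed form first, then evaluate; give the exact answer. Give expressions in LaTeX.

Σ = 56/33

r(k) = (k + 1)/(k + 3) after simplifying.
Normal form (A,B,C) = (k + 1, k + 3, 1).
Need (k + 1)·f(k+1) − (k + 2)·f(k) = 1.
Bound: deg f ≤ 1.
Match coefficients ⇒ f(k) = k.
R(k) = B(k−1)·f(k)/C(k) = k*(k + 2); s_k = R·t_k = 7*k/(k + 1).
Verify: 7/(k**2 + 3*k + 2) matches t_k.
Sum = s_(10) − s_(2); s_(10) = 70/11, s_(2) = 14/3 ⇒ 56/33.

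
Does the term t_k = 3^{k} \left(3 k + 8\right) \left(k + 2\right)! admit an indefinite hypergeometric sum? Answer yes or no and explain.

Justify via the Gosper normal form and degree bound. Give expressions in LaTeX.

t_(k+1)/t_k = 3*(k + 3)*(3*k + 11)/(3*k + 8).
A = 3*k + 9, B = 1, C = k + 8/3.
Set up (3*k + 9)·f(k+1) − (1)·f(k) − (k + 8/3) = 0.
d = 0 from the (1,0,1) case.
A polynomial solution: f(k) = 1/3.
R(k) = B(k−1)·f(k)/C(k) = 1/(3*k + 8); s_k = R·t_k = 3**k*factorial(k + 2).
Check: Δs_k = 3**k*(3*k + 8)*factorial(k + 2). ✓

Yes. s_k = 3^{k} \left(k + 2\right)!.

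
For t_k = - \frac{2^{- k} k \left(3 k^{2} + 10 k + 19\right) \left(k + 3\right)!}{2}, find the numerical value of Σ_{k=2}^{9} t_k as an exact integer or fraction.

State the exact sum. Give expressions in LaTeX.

Σ = -1690538670

r(k) = (k + 1)*(k + 4)*(10*k + 3*(k + 1)**2 + 29)/(2*k*(3*k**2 + 10*k + 19)) after simplifying.
So A=k/2 + 2 and B=1, with C=k**3 + 10*k**2/3 + 19*k/3.
Need (k/2 + 2)·f(k+1) − (1)·f(k) = k**3 + 10*k**2/3 + 19*k/3.
Degrees (1,0,3) ⇒ d ≤ 2.
Solving with deg f ≤ 2: f(k) = 2*(3*k**2 - 2*k - 2)/3.
Then R = B(k−1)f/C = 2*(3*k**2 - 2*k - 2)/(k*(3*k**2 + 10*k + 19)), so s_k = R(k)·t_k = (-3*k**2 + 2*k + 2)*factorial(k + 3)/2**k.
Check: Δs_k = -k*(3*k**2 + 10*k + 19)*factorial(k + 3)/(2*2**k). ✓
Σ_(k=2)^(9) t_k = s_(10) − s_(2) = -1690538850 − (-180) = -1690538670.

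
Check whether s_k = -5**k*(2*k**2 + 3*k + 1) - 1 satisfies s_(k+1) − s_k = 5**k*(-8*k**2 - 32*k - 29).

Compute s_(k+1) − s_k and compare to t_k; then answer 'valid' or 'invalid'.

valid (s_(k+1) − s_k reduces to t_k)

s_(k+1) = -5*5**k*(3*k + 2*(k + 1)**2 + 4) - 1
s_(k+1) − s_k = 5**k*(-8*k**2 - 32*k - 29)
(s_(k+1) − s_k) − t_k = 0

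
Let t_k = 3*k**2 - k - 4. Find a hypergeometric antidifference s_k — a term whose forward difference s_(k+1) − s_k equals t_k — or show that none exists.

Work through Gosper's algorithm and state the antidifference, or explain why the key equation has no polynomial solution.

s_k = k*(k**2 - 2*k - 3)

The ratio is (k - 3*(k + 1)**2 + 5)/(-3*k**2 + k + 4).
Normal form (A,B,C) = (1, 1, k**2 - k/3 - 4/3).
f must satisfy (1)·f(k+1) − (1)·f(k) = k**2 - k/3 - 4/3.
d = 3 from the (0,0,2) case.
Solving with deg f ≤ 3: f(k) = k*(k - 3)*(k + 1)/3.
Get s_k = R·t_k = k*(k**2 - 2*k - 3) with R(k) = B(k−1)f(k)/C(k) = k*(k - 3)/(3*k - 4).
Δs = 3*k**2 - k - 4, as required.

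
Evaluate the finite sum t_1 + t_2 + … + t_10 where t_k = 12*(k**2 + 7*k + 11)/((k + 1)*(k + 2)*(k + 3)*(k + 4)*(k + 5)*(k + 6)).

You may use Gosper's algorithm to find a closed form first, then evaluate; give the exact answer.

Σ = 55/672

r(k) = (k + 1)*(7*k + (k + 1)**2 + 18)/((k + 7)*(k**2 + 7*k + 11)) after simplifying.
Take A(k)=k + 1, B(k)=k + 7, C(k)=k**2 + 7*k + 11.
Key eq: (k + 1)·f(k+1) = (k + 6)·f(k) + (k**2 + 7*k + 11).
deg f ≤ 5 (via 1,1,2).
Coefficient equations give f(k) = k*(k + 2)*(k + 4)*(k**2 + 9*k + 23)/45.
R(k) = B(k−1)·f(k)/C(k) = k*(k + 2)*(k + 4)*(k + 6)*(k**2 + 9*k + 23)/(45*(k**2 + 7*k + 11)); s_k = R·t_k = 4*k*(k**2 + 9*k + 23)/(15*(k**3 + 9*k**2 + 23*k + 15)).
Δs = 12*(k**2 + 7*k + 11)/(k**6 + 21*k**5 + 175*k**4 + 735*k**3 + 1624*k**2 + 1764*k + 720), as required.
Σ_(k=1)^(10) t_k = s_(11) − s_(1) = 297/1120 − (11/60) = 55/672.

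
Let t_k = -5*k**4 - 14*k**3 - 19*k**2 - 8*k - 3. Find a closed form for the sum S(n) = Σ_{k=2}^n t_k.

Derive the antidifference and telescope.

S(n) = -n**5 - 6*n**4 - 15*n**3 - 17*n**2 - 10*n + 49

Ratio r(k) = (5*k**4 + 34*k**3 + 91*k**2 + 108*k + 49)/(5*k**4 + 14*k**3 + 19*k**2 + 8*k + 3).
A = 1, B = 1, C = k**4 + 14*k**3/5 + 19*k**2/5 + 8*k/5 + 3/5.
Key eq: (1)·f(k+1) = (1)·f(k) + (k**4 + 14*k**3/5 + 19*k**2/5 + 8*k/5 + 3/5).
Degrees (0,0,4) ⇒ d ≤ 5.
Coefficient equations give f(k) = k*(k**4 + k**3 + k**2 - 2*k + 2)/5.
Then R = B(k−1)f/C = k*(k**4 + k**3 + k**2 - 2*k + 2)/(5*k**4 + 14*k**3 + 19*k**2 + 8*k + 3), so s_k = R(k)·t_k = k*(-k**4 - k**3 - k**2 + 2*k - 2).
Δs = -5*k**4 - 14*k**3 - 19*k**2 - 8*k - 3, as required.
Σ_(k=2)^n t_k = s_(n+1) − s_(2) = (-n**5 - 6*n**4 - 15*n**3 - 17*n**2 - 10*n - 3) − (-52), i.e. -n**5 - 6*n**4 - 15*n**3 - 17*n**2 - 10*n + 49.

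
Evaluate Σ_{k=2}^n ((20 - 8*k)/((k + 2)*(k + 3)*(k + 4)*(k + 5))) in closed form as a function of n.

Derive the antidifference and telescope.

S(n) = (-n**3 - 12*n**2 + 73*n - 60)/(30*(n**3 + 12*n**2 + 47*n + 60))

The ratio is (k + 2)*(2*k - 3)/((k + 6)*(2*k - 5)).
Gosper form: A/B · C(k+1)/C(k) with A=k + 2, B=k + 6, C=k - 5/2.
Key eq: (k + 2)·f(k+1) = (k + 5)·f(k) + (k - 5/2).
deg f ≤ 3 (via 1,1,1).
A polynomial solution: f(k) = -k*(k**2 + 9*k + 50)/48.
R(k) = B(k−1)·f(k)/C(k) = -k*(k + 5)*(k**2 + 9*k + 50)/(24*(2*k - 5)); s_k = R·t_k = k*(k**2 + 9*k + 50)/(6*(k + 2)*(k + 3)*(k + 4)).
s_(k+1) − s_k = 4*(5 - 2*k)/(k**4 + 14*k**3 + 71*k**2 + 154*k + 120) = t_k.
Σ_(k=2)^n t_k = s_(n+1) − s_(2) = ((n**3 + 12*n**2 + 71*n + 60)/(6*(n**3 + 12*n**2 + 47*n + 60))) − (1/5), i.e. (-n**3 - 12*n**2 + 73*n - 60)/(30*(n**3 + 12*n**2 + 47*n + 60)).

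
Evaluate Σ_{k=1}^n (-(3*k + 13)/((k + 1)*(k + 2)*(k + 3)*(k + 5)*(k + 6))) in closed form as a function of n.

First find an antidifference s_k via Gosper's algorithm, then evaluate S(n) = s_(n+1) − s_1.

r(k) = (k + 1)*(k + 5)*(3*k + 16)/((k + 4)*(k + 7)*(3*k + 13)) after simplifying.
Gosper form: A/B · C(k+1)/C(k) with A=k + 1, B=k + 7, C=k**2 + 25*k/3 + 52/3.
Solve (k + 1)·f(k+1) − (k + 6)·f(k) = k**2 + 25*k/3 + 52/3.
Degrees (1,1,2) ⇒ d ≤ 5.
A polynomial solution: f(k) = k*(k + 3)*(k + 4)*(k**2 + 8*k + 17)/30.
R(k) = B(k−1)·f(k)/C(k) = k*(k + 3)*(k + 6)*(k**2 + 8*k + 17)/(10*(3*k + 13)); s_k = R·t_k = k*(-k**2 - 8*k - 17)/(10*(k**3 + 8*k**2 + 17*k + 10)).
Verify: (-3*k - 13)/(k**5 + 17*k**4 + 107*k**3 + 307*k**2 + 396*k + 180) matches t_k.
Telescope: S(n) = s_(n+1) − s_(1) = (-n**3 - 11*n**2 - 36*n - 26)/(10*(n**3 + 11*n**2 + 36*n + 36)) − (-13/180) = n*(-n**2 - 11*n - 36)/(36*(n**3 + 11*n**2 + 36*n + 36)).

S(n) = n*(-n**2 - 11*n - 36)/(36*(n**3 + 11*n**2 + 36*n + 36))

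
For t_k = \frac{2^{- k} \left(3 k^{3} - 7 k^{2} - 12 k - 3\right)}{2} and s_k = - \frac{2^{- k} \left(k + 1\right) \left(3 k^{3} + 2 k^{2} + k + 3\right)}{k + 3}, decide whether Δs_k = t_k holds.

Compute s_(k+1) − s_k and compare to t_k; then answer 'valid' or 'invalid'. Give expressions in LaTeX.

Invalid: residual \frac{2^{- k} \left(- 3 k^{4} - 8 k^{3} + 29 k^{2} + 37 k + 3\right)}{k^{2} + 7 k + 12} ≠ 0.

s_(k+1) = -(k + 2)*(k + 3*(k + 1)**3 + 2*(k + 1)**2 + 4)/(2*2**k*(k + 4))
s_(k+1) − s_k = (3*k**5 + 8*k**4 - 41*k**3 - 113*k**2 - 91*k - 30)/(2*2**k*(k**2 + 7*k + 12))
(s_(k+1) − s_k) − t_k = (-3*k**4 - 8*k**3 + 29*k**2 + 37*k + 3)/(2**k*(k**2 + 7*k + 12))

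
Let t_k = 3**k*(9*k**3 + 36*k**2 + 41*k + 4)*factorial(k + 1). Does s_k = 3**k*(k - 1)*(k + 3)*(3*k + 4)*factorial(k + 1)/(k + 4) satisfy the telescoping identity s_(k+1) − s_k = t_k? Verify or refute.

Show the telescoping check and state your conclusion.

Invalid: residual -3**k*(9*k**4 + 72*k**3 + 182*k**2 + 167*k + 20)*factorial(k + 1)/((k + 4)*(k + 5)) ≠ 0.

s_(k+1) = 3**(k + 1)*k*(k + 4)*(3*k + 7)*factorial(k + 2)/(k + 5)
s_(k+1) − s_k = 3**k*(9*k**5 + 108*k**4 + 473*k**3 + 911*k**2 + 689*k + 60)*factorial(k + 1)/((k + 4)*(k + 5))
(s_(k+1) − s_k) − t_k = -3**k*(9*k**4 + 72*k**3 + 182*k**2 + 167*k + 20)*factorial(k + 1)/((k + 4)*(k + 5))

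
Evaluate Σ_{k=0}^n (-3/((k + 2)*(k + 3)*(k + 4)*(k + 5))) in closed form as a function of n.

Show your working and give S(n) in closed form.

S(n) = (-n**3 - 12*n**2 - 47*n - 36)/(24*(n**3 + 12*n**2 + 47*n + 60))

Ratio r(k) = (k + 2)/(k + 6).
Factor: A=k + 2; B=k + 6; C=1.
Key eq: (k + 2)·f(k+1) = (k + 5)·f(k) + (1).
Bound: deg f ≤ 3.
Solve for f: f(k) = k*(k**2 + 9*k + 26)/72 (degree 3 ≤ 3).
Certificate R = B(k−1)f/C = k*(k + 5)*(k**2 + 9*k + 26)/72 gives s_k = k*(-k**2 - 9*k - 26)/(24*(k + 2)*(k + 3)*(k + 4)).
Verify: -3/(k**4 + 14*k**3 + 71*k**2 + 154*k + 120) matches t_k.
s_(n+1) = (-n**3 - 12*n**2 - 47*n - 36)/(24*(n**3 + 12*n**2 + 47*n + 60)) and s_(0) = 0, so S(n) = (-n**3 - 12*n**2 - 47*n - 36)/(24*(n**3 + 12*n**2 + 47*n + 60)).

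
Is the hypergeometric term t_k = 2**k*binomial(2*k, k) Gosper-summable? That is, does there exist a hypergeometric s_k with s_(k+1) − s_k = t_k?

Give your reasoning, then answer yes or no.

No — negative degree bound, so no certificate f.

t_(k+1)/t_k = 4*(2*k + 1)/(k + 1).
So A=8*k + 4 and B=k + 1, with C=1.
f must satisfy (8*k + 4)·f(k+1) − (k)·f(k) = 1.
From deg A=1, deg B=1, deg C=0: d=-1.
Bound -1 < 0, so the key equation has no polynomial solution.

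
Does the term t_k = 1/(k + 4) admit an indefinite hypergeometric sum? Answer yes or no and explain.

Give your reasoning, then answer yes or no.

No — key equation has no polynomial f.

t_(k+1)/t_k = (k + 4)/(k + 5).
Normal form (A,B,C) = (k + 4, k + 5, 1).
f must satisfy (k + 4)·f(k+1) − (k + 4)·f(k) = 1.
From deg A=1, deg B=1, deg C=0: d=0.
Generic f = c0 gives residual -1; -1 = 0 cannot hold, so t_k is not Gosper-summable.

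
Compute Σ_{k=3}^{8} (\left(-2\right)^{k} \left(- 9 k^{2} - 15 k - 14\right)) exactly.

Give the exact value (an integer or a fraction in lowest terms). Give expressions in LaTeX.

The ratio is 2*(-9*k**2 - 33*k - 38)/(9*k**2 + 15*k + 14).
Factor: A=-2; B=1; C=k**2 + 5*k/3 + 14/9.
Solve (-2)·f(k+1) − (1)·f(k) = k**2 + 5*k/3 + 14/9.
deg f ≤ 2 (via 0,0,2).
Match coefficients ⇒ f(k) = -(3*k**2 + k + 2)/9.
So s_k = (B(k−1)f/C)·t_k = (-(3*k**2 + k + 2)/(9*k**2 + 15*k + 14))·t_k = (-2)**k*(3*k**2 + k + 2).
s_(k+1) − s_k = (-2)**k*(-9*k**2 - 15*k - 14) = t_k.
Σ_(k=3)^(8) t_k = s_(9) − s_(3) = -130048 − (-256) = -129792.

Σ = -129792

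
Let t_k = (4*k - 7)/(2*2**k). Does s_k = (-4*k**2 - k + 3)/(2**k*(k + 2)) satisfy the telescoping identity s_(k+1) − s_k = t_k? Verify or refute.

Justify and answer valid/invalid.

Invalid: residual (-4*k**2 - 9*k + 20)/(2*2**k*(k**2 + 5*k + 6)) ≠ 0.

s_(k+1) = (-k - 4*(k + 1)**2 + 2)/(2*2**k*(k + 3))
s_(k+1) − s_k = (4*k**3 + 9*k**2 - 20*k - 22)/(2*2**k*(k**2 + 5*k + 6))
(s_(k+1) − s_k) − t_k = (-4*k**2 - 9*k + 20)/(2*2**k*(k**2 + 5*k + 6))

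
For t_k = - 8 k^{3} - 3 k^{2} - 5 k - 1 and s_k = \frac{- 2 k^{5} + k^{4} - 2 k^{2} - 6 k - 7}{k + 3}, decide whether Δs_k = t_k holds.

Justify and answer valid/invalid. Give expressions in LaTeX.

s_(k+1) = (-6*k - 2*(k + 1)**5 + (k + 1)**4 - 2*(k + 1)**2 - 13)/(k + 4)
s_(k+1) − s_k = (-8*k**5 - 47*k**4 - 62*k**3 - 50*k**2 - 33*k - 20)/(k**2 + 7*k + 12)
(s_(k+1) − s_k) − t_k = 2*(6*k**4 + 30*k**3 + 11*k**2 + 17*k - 4)/(k**2 + 7*k + 12)

Invalid: residual \frac{2 \left(6 k^{4} + 30 k^{3} + 11 k^{2} + 17 k - 4\right)}{k^{2} + 7 k + 12} ≠ 0.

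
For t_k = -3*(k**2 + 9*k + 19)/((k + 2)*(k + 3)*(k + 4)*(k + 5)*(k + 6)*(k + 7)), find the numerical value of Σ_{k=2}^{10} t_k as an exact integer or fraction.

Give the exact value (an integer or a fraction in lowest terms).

Ratio r(k) = (k + 2)*(9*k + (k + 1)**2 + 28)/((k + 8)*(k**2 + 9*k + 19)).
Factor: A=k + 2; B=k + 8; C=k**2 + 9*k + 19.
Set up (k + 2)·f(k+1) − (k + 7)·f(k) − (k**2 + 9*k + 19) = 0.
Bound: deg f ≤ 5.
Solve for f: f(k) = k*(k + 3)*(k + 5)*(k**2 + 12*k + 44)/144 (degree 5 ≤ 5).
So s_k = (B(k−1)f/C)·t_k = (k*(k + 3)*(k + 5)*(k + 7)*(k**2 + 12*k + 44)/(144*(k**2 + 9*k + 19)))·t_k = k*(-k**2 - 12*k - 44)/(48*(k**3 + 12*k**2 + 44*k + 48)).
Check: Δs_k = 3*(-k**2 - 9*k - 19)/(k**6 + 27*k**5 + 295*k**4 + 1665*k**3 + 5104*k**2 + 8028*k + 5040). ✓
Sum = s_(11) − s_(2); s_(11) = -363/17680, s_(2) = -1/64 ⇒ -347/70720.

Σ = -347/70720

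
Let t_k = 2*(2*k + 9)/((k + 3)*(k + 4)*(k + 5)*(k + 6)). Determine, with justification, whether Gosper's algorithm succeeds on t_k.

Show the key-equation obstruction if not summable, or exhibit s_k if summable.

t_(k+1)/t_k = (k + 3)*(2*k + 11)/((k + 7)*(2*k + 9)).
Take A(k)=k + 3, B(k)=k + 7, C(k)=k + 9/2.
f must satisfy (k + 3)·f(k+1) − (k + 6)·f(k) = k + 9/2.
d = 3 from the (1,1,1) case.
A polynomial solution: f(k) = k*(k + 4)*(k + 8)/30.
Get s_k = R·t_k = 2*k*(k + 8)/(15*(k**2 + 8*k + 15)) with R(k) = B(k−1)f(k)/C(k) = k*(k + 4)*(k + 6)*(k + 8)/(15*(2*k + 9)).
Check: Δs_k = 2*(2*k + 9)/(k**4 + 18*k**3 + 119*k**2 + 342*k + 360). ✓

Yes. s_k = 2*k*(k + 8)/(15*(k**2 + 8*k + 15)).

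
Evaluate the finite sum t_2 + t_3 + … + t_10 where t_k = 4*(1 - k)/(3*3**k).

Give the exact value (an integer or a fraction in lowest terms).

Σ = -19676/59049

Compute t_(k+1)/t_k: get k/(3*(k - 1)).
Take A(k)=1/3, B(k)=1, C(k)=k - 1.
Need (1/3)·f(k+1) − (1)·f(k) = k - 1.
d = 1 from the (0,0,1) case.
Solve for f: f(k) = -3*(2*k - 1)/4 (degree 1 ≤ 1).
Get s_k = R·t_k = (2*k - 1)/3**k with R(k) = B(k−1)f(k)/C(k) = -3*(2*k - 1)/(4*(k - 1)).
Δs = 4*(1 - k)/(3*3**k), as required.
Sum = s_(11) − s_(2); s_(11) = 7/59049, s_(2) = 1/3 ⇒ -19676/59049.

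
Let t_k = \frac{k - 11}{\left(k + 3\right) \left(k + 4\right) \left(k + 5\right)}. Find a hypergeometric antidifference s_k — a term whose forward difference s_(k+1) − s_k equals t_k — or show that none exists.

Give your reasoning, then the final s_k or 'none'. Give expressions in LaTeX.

Step 1: r(k) = (k - 10)*(k + 3)/((k - 11)*(k + 6)).
Factor: A=k + 3; B=k + 6; C=k - 11.
f must satisfy (k + 3)·f(k+1) − (k + 5)·f(k) = k - 11.
Bound: deg f ≤ 2.
Solving with deg f ≤ 2: f(k) = -k*(k + 10)/3.
Get s_k = R·t_k = k*(-k - 10)/(3*(k + 3)*(k + 4)) with R(k) = B(k−1)f(k)/C(k) = -k*(k + 5)*(k + 10)/(3*(k - 11)).
s_(k+1) − s_k = (k - 11)/(k**3 + 12*k**2 + 47*k + 60) = t_k.

s_k = \frac{k \left(- k - 10\right)}{3 \left(k + 3\right) \left(k + 4\right)}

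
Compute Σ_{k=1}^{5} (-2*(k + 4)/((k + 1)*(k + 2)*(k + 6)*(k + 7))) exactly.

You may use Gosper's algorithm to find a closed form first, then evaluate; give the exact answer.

Σ = -5/84

t_(k+1)/t_k = (k + 1)*(k + 5)*(k + 6)/((k + 3)*(k + 4)*(k + 8)).
So A=k + 1 and B=k + 8, with C=k**4 + 16*k**3 + 95*k**2 + 248*k + 240.
Set up (k + 1)·f(k+1) − (k + 7)·f(k) − (k**4 + 16*k**3 + 95*k**2 + 248*k + 240) = 0.
d = 6 from the (1,1,4) case.
Coefficient equations give f(k) = k*(k + 2)*(k + 3)*(k + 4)*(k + 5)*(k + 7)/12.
Get s_k = R·t_k = k*(-k - 7)/(6*(k**2 + 7*k + 6)) with R(k) = B(k−1)f(k)/C(k) = k*(k + 2)*(k + 7)**2/(12*(k + 4)).
s_(k+1) − s_k = 2*(-k - 4)/(k**4 + 16*k**3 + 83*k**2 + 152*k + 84) = t_k.
Telescoping: Σ = s_(6) − s_(1) = -13/84 − (-2/21) = -5/84.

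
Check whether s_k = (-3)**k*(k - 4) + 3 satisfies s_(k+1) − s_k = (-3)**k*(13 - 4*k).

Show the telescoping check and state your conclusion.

s_(k+1) = -3*(-3)**k*(k - 3) + 3
s_(k+1) − s_k = (-3)**k*(13 - 4*k)
(s_(k+1) − s_k) − t_k = 0

valid (s_(k+1) − s_k reduces to t_k)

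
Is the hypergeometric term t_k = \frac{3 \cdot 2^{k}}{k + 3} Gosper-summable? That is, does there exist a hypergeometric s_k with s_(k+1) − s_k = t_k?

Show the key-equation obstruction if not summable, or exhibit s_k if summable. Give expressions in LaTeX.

The ratio is 2*(k + 3)/(k + 4).
Take A(k)=2*k + 6, B(k)=k + 4, C(k)=1.
Key eq: (2*k + 6)·f(k+1) = (k + 3)·f(k) + (1).
From deg A=1, deg B=1, deg C=0: d=-1.
Negative degree bound (-1): no f exists, t_k not Gosper-summable.

No — key equation has no polynomial f.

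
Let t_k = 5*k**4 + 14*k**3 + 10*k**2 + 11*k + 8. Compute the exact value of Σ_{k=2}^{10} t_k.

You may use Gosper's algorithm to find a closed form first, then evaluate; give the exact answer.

Ratio r(k) = (5*k**4 + 34*k**3 + 82*k**2 + 93*k + 48)/(5*k**4 + 14*k**3 + 10*k**2 + 11*k + 8).
Gosper form: A/B · C(k+1)/C(k) with A=1, B=1, C=k**4 + 14*k**3/5 + 2*k**2 + 11*k/5 + 8/5.
Set up (1)·f(k+1) − (1)·f(k) − (k**4 + 14*k**3/5 + 2*k**2 + 11*k/5 + 8/5) = 0.
From deg A=0, deg B=0, deg C=4: d=5.
Match coefficients ⇒ f(k) = k*(k**4 + k**3 - 2*k**2 + 4*k + 4)/5.
Then R = B(k−1)f/C = k*(k**4 + k**3 - 2*k**2 + 4*k + 4)/(5*k**4 + 14*k**3 + 10*k**2 + 11*k + 8), so s_k = R(k)·t_k = k*(k**4 + k**3 - 2*k**2 + 4*k + 4).
Δs = 5*k**4 + 14*k**3 + 10*k**2 + 11*k + 8, as required.
Sum = s_(11) − s_(2); s_(11) = 173558, s_(2) = 56 ⇒ 173502.

Σ = 173502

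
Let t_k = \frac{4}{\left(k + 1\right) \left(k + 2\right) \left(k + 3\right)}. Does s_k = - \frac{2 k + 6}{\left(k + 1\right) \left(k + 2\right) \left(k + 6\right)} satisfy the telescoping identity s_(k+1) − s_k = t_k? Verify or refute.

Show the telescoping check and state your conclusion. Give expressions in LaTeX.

s_(k+1) = 2*(-k - 4)/((k + 2)*(k + 3)*(k + 7))
s_(k+1) − s_k = 2*(2*k**2 + 17*k + 39)/(k**5 + 19*k**4 + 131*k**3 + 401*k**2 + 540*k + 252)
(s_(k+1) − s_k) − t_k = 18*(-k - 5)/(k**5 + 19*k**4 + 131*k**3 + 401*k**2 + 540*k + 252)

Invalid: residual \frac{18 \left(- k - 5\right)}{k^{5} + 19 k^{4} + 131 k^{3} + 401 k^{2} + 540 k + 252} ≠ 0.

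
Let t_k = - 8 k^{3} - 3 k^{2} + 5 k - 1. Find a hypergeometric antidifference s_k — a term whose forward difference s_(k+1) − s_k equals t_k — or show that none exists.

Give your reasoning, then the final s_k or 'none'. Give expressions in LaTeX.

s_k = k \left(- 2 k^{3} + 3 k^{2} + 2 k - 4\right)

Step 1: r(k) = (8*k**3 + 27*k**2 + 25*k + 7)/(8*k**3 + 3*k**2 - 5*k + 1).
Normal form (A,B,C) = (1, 1, k**3 + 3*k**2/8 - 5*k/8 + 1/8).
Key eq: (1)·f(k+1) = (1)·f(k) + (k**3 + 3*k**2/8 - 5*k/8 + 1/8).
Bound: deg f ≤ 4.
Match coefficients ⇒ f(k) = k*(2*k**3 - 3*k**2 - 2*k + 4)/8.
R(k) = B(k−1)·f(k)/C(k) = k*(2*k**3 - 3*k**2 - 2*k + 4)/(8*k**3 + 3*k**2 - 5*k + 1); s_k = R·t_k = k*(-2*k**3 + 3*k**2 + 2*k - 4).
Verify: -8*k**3 - 3*k**2 + 5*k - 1 matches t_k.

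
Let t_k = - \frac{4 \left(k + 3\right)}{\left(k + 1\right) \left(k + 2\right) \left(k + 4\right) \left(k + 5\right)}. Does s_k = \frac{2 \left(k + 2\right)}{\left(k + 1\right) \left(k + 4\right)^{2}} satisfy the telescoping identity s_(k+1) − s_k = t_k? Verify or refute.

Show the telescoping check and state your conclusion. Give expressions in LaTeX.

s_(k+1) = 2*(k + 3)/((k + 2)*(k + 5)**2)
s_(k+1) − s_k = 2*((k + 1)*(k + 3)*(k + 4)**2 - (k + 2)**2*(k + 5)**2)/((k + 1)*(k + 2)*(k + 4)**2*(k + 5)**2)
(s_(k+1) − s_k) − t_k = 4*(3*k**2 + 21*k + 34)/(k**6 + 21*k**5 + 177*k**4 + 759*k**3 + 1722*k**2 + 1920*k + 800)

Invalid: residual \frac{4 \left(3 k^{2} + 21 k + 34\right)}{k^{6} + 21 k^{5} + 177 k^{4} + 759 k^{3} + 1722 k^{2} + 1920 k + 800} ≠ 0.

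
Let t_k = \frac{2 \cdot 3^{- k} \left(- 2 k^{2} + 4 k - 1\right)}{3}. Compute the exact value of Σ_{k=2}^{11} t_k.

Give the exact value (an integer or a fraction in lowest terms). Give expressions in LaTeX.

Compute t_(k+1)/t_k: get (2*k**2 - 1)/(3*(2*k**2 - 4*k + 1)).
A = 1/3, B = 1, C = k**2 - 2*k + 1/2.
Key eq: (1/3)·f(k+1) = (1)·f(k) + (k**2 - 2*k + 1/2).
Degrees (0,0,2) ⇒ d ≤ 2.
Coefficient equations give f(k) = -3*(2*k**2 - 2*k + 1)/4.
R(k) = B(k−1)·f(k)/C(k) = -3*(2*k**2 - 2*k + 1)/(2*(2*k**2 - 4*k + 1)); s_k = R·t_k = (2*k**2 - 2*k + 1)/3**k.
Check: Δs_k = 2*(-2*k**2 + 4*k - 1)/(3*3**k). ✓
Evaluate s at k=12 and k=2: 265/531441 and 5/9; difference -294980/531441.

Σ = -294980/531441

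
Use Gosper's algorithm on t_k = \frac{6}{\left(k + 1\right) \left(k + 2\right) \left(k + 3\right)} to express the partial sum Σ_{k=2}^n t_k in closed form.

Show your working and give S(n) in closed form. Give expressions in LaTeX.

S(n) = \frac{n^{2} + 5 n - 6}{4 \left(n^{2} + 5 n + 6\right)}

The ratio is (k + 1)/(k + 4).
Gosper form: A/B · C(k+1)/C(k) with A=k + 1, B=k + 4, C=1.
f must satisfy (k + 1)·f(k+1) − (k + 3)·f(k) = 1.
deg f ≤ 2 (via 1,1,0).
Solve for f: f(k) = k*(k + 3)/4 (degree 2 ≤ 2).
Then R = B(k−1)f/C = k*(k + 3)**2/4, so s_k = R(k)·t_k = 3*k*(k + 3)/(2*(k + 1)*(k + 2)).
Δs = 6/(k**3 + 6*k**2 + 11*k + 6), as required.
s_(n+1) = 3*(n**2 + 5*n + 4)/(2*(n**2 + 5*n + 6)) and s_(2) = 5/4, so S(n) = (n**2 + 5*n - 6)/(4*(n**2 + 5*n + 6)).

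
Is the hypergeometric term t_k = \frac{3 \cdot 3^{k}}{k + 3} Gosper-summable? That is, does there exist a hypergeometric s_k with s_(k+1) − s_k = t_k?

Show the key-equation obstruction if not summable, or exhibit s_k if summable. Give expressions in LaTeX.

No. Not Gosper-summable.

The ratio is 3*(k + 3)/(k + 4).
Normal form (A,B,C) = (3*k + 9, k + 4, 1).
Need (3*k + 9)·f(k+1) − (k + 3)·f(k) = 1.
Degrees (1,1,0) ⇒ d ≤ -1.
d = -1 < 0 ⇒ no nonzero polynomial f; not summable.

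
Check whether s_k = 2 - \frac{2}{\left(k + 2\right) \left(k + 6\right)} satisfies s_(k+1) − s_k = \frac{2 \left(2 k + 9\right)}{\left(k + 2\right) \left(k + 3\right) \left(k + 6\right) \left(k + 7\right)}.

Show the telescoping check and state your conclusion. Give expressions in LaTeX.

s_(k+1) = 2 - 2/((k + 3)*(k + 7))
s_(k+1) − s_k = 2*(2*k + 9)/(k**4 + 18*k**3 + 113*k**2 + 288*k + 252)
(s_(k+1) − s_k) − t_k = 0

valid (s_(k+1) − s_k reduces to t_k)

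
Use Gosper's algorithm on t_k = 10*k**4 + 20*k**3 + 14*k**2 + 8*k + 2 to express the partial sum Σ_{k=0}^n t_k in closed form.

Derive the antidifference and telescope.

S(n) = 2*n**5 + 10*n**4 + 18*n**3 + 16*n**2 + 8*n + 2

The ratio is (5*k**4 + 30*k**3 + 67*k**2 + 68*k + 27)/(5*k**4 + 10*k**3 + 7*k**2 + 4*k + 1).
A = 1, B = 1, C = k**4 + 2*k**3 + 7*k**2/5 + 4*k/5 + 1/5.
Key eq: (1)·f(k+1) = (1)·f(k) + (k**4 + 2*k**3 + 7*k**2/5 + 4*k/5 + 1/5).
Degrees (0,0,4) ⇒ d ≤ 5.
Coefficient equations give f(k) = k**2*(k**3 - k + 1)/5.
Then R = B(k−1)f/C = k**2*(k**3 - k + 1)/(5*k**4 + 10*k**3 + 7*k**2 + 4*k + 1), so s_k = R(k)·t_k = 2*k**2*(k**3 - k + 1).
Check: Δs_k = 10*k**4 + 20*k**3 + 14*k**2 + 8*k + 2. ✓
s_(n+1) = 2*n**5 + 10*n**4 + 18*n**3 + 16*n**2 + 8*n + 2 and s_(0) = 0, so S(n) = 2*n**5 + 10*n**4 + 18*n**3 + 16*n**2 + 8*n + 2.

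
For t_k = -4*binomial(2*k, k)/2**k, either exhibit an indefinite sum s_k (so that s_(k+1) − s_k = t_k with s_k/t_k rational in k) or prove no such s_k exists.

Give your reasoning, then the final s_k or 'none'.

none — t_k is not Gosper-summable

Compute t_(k+1)/t_k: get (2*k + 1)/(k + 1).
A = 2*k + 1, B = k + 1, C = 1.
Set up (2*k + 1)·f(k+1) − (k)·f(k) − (1) = 0.
d = -1 from the (1,1,0) case.
Bound -1 < 0, so the key equation has no polynomial solution.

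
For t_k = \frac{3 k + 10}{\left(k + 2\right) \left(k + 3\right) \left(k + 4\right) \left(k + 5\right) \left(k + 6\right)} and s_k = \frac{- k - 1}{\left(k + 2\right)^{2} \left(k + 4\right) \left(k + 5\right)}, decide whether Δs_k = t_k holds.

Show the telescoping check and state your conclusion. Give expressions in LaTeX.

Invalid: residual \frac{- 4 k^{2} - 25 k - 38}{k^{7} + 25 k^{6} + 261 k^{5} + 1475 k^{4} + 4874 k^{3} + 9420 k^{2} + 9864 k + 4320} ≠ 0.

s_(k+1) = (-k - 2)/((k + 3)**2*(k + 5)*(k + 6))
s_(k+1) − s_k = ((k + 1)*(k + 3)**2*(k + 6) - (k + 2)**3*(k + 4))/((k + 2)**2*(k + 3)**2*(k + 4)*(k + 5)*(k + 6))
(s_(k+1) − s_k) − t_k = (-4*k**2 - 25*k - 38)/(k**7 + 25*k**6 + 261*k**5 + 1475*k**4 + 4874*k**3 + 9420*k**2 + 9864*k + 4320)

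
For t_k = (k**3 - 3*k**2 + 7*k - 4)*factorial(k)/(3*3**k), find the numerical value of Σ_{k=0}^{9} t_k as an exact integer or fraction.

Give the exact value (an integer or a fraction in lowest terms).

Compute t_(k+1)/t_k: get (k**4 + k**3 + 4*k**2 + 5*k + 1)/(3*(k**3 - 3*k**2 + 7*k - 4)).
Factor: A=k/3 + 1/3; B=1; C=k**3 - 3*k**2 + 7*k - 4.
f must satisfy (k/3 + 1/3)·f(k+1) − (1)·f(k) = k**3 - 3*k**2 + 7*k - 4.
deg f ≤ 2 (via 1,0,3).
Coefficient equations give f(k) = 3*(k**2 - 3*k + 1).
Get s_k = R·t_k = (k**2 - 3*k + 1)*factorial(k)/3**k with R(k) = B(k−1)f(k)/C(k) = 3*(k**2 - 3*k + 1)/(k**3 - 3*k**2 + 7*k - 4).
Δs = (k**3 - 3*k**2 + 7*k - 4)*factorial(k)/(3*3**k), as required.
Telescoping: Σ = s_(10) − s_(0) = 3180800/729 − (1) = 3180071/729.

Σ = 3180071/729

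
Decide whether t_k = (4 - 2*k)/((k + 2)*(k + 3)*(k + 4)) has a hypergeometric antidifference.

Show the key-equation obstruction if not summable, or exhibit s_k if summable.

The ratio is (k - 1)*(k + 2)/((k - 2)*(k + 5)).
A = k + 2, B = k + 5, C = k - 2.
Key eq: (k + 2)·f(k+1) = (k + 4)·f(k) + (k - 2).
Bound: deg f ≤ 2.
Coefficient equations give f(k) = -k.
So s_k = (B(k−1)f/C)·t_k = (-k*(k + 4)/(k - 2))·t_k = 2*k/((k + 2)*(k + 3)).
Check: Δs_k = 2*(2 - k)/(k**3 + 9*k**2 + 26*k + 24). ✓

Yes. s_k = 2*k/((k + 2)*(k + 3)).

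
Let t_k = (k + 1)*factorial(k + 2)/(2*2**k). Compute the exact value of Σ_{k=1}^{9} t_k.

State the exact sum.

r(k) = (k + 2)*(k + 3)/(2*(k + 1)) after simplifying.
Take A(k)=k/2 + 3/2, B(k)=1, C(k)=k + 1.
Key eq: (k/2 + 3/2)·f(k+1) = (1)·f(k) + (k + 1).
Bound: deg f ≤ 0.
Solving with deg f ≤ 0: f(k) = 2.
R(k) = B(k−1)·f(k)/C(k) = 2/(k + 1); s_k = R·t_k = factorial(k + 2)/2**k.
Verify: (k + 1)*factorial(k + 2)/(2*2**k) matches t_k.
Telescoping: Σ = s_(10) − s_(1) = 467775 − (3) = 467772.

Σ = 467772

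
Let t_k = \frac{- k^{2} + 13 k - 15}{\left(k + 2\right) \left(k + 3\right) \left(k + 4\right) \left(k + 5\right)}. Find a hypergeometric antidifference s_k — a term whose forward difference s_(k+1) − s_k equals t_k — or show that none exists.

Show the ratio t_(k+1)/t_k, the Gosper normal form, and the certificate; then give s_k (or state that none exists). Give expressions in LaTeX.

s_k = \frac{k \left(- k^{2} - k - 58\right)}{8 \left(k + 2\right) \left(k + 3\right) \left(k + 4\right)}

Ratio r(k) = (k + 2)*(-13*k + (k + 1)**2 + 2)/((k + 6)*(k**2 - 13*k + 15)).
Take A(k)=k + 2, B(k)=k + 6, C(k)=k**2 - 13*k + 15.
f must satisfy (k + 2)·f(k+1) − (k + 5)·f(k) = k**2 - 13*k + 15.
deg f ≤ 3 (via 1,1,2).
Coefficient equations give f(k) = k*(k**2 + k + 58)/8.
R(k) = B(k−1)·f(k)/C(k) = k*(k + 5)*(k**2 + k + 58)/(8*(k**2 - 13*k + 15)); s_k = R·t_k = k*(-k**2 - k - 58)/(8*(k + 2)*(k + 3)*(k + 4)).
Δs = (-k**2 + 13*k - 15)/(k**4 + 14*k**3 + 71*k**2 + 154*k + 120), as required.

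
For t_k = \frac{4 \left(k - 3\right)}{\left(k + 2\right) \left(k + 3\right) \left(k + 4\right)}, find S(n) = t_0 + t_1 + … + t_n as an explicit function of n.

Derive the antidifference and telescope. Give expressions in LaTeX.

Compute t_(k+1)/t_k: get (k - 2)*(k + 2)/((k - 3)*(k + 5)).
Normal form (A,B,C) = (k + 2, k + 5, k - 3).
Solve (k + 2)·f(k+1) − (k + 4)·f(k) = k - 3.
Bound: deg f ≤ 2.
Coefficient equations give f(k) = -k*(k + 17)/12.
R(k) = B(k−1)·f(k)/C(k) = -k*(k + 4)*(k + 17)/(12*(k - 3)); s_k = R·t_k = k*(-k - 17)/(3*(k + 2)*(k + 3)).
Check: Δs_k = 4*(k - 3)/(k**3 + 9*k**2 + 26*k + 24). ✓
Σ_(k=0)^n t_k = s_(n+1) − s_(0) = ((-n**2 - 19*n - 18)/(3*(n**2 + 7*n + 12))) − (0), i.e. (-n**2 - 19*n - 18)/(3*(n**2 + 7*n + 12)).

S(n) = \frac{- n^{2} - 19 n - 18}{3 \left(n^{2} + 7 n + 12\right)}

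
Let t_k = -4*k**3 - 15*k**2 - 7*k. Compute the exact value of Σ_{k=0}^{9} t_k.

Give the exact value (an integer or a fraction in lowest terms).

Σ = -12690

Step 1: r(k) = (4*k**3 + 27*k**2 + 49*k + 26)/(k*(4*k**2 + 15*k + 7)).
Factor: A=1; B=1; C=k**3 + 15*k**2/4 + 7*k/4.
f must satisfy (1)·f(k+1) − (1)·f(k) = k**3 + 15*k**2/4 + 7*k/4.
Degrees (0,0,3) ⇒ d ≤ 4.
A polynomial solution: f(k) = k*(k - 1)*(k**2 + 4*k + 1)/4.
Get s_k = R·t_k = k*(-k**3 - 3*k**2 + 3*k + 1) with R(k) = B(k−1)f(k)/C(k) = (k - 1)*(k**2 + 4*k + 1)/(4*k**2 + 15*k + 7).
Δs = k*(-4*k**2 - 15*k - 7), as required.
Telescoping: Σ = s_(10) − s_(0) = -12690 − (0) = -12690.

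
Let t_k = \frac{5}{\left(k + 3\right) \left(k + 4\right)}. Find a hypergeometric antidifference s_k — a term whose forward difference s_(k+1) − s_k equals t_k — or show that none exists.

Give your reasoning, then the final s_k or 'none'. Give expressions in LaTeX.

s_k = \frac{5 k}{3 \left(k + 3\right)}

Step 1: r(k) = (k + 3)/(k + 5).
So A=k + 3 and B=k + 5, with C=1.
Set up (k + 3)·f(k+1) − (k + 4)·f(k) − (1) = 0.
Degrees (1,1,0) ⇒ d ≤ 1.
Solve for f: f(k) = k/3 (degree 1 ≤ 1).
Get s_k = R·t_k = 5*k/(3*(k + 3)) with R(k) = B(k−1)f(k)/C(k) = k*(k + 4)/3.
Verify: 5/(k**2 + 7*k + 12) matches t_k.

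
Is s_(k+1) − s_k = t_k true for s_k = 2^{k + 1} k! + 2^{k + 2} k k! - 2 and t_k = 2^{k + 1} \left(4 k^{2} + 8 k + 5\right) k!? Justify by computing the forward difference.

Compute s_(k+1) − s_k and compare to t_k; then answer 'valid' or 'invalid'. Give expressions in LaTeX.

Valid — Δs_k = t_k.

s_(k+1) = 8*2**k*k**2*factorial(k) + 20*2**k*k*factorial(k) + 12*2**k*factorial(k) - 2
s_(k+1) − s_k = 2**(k + 1)*(4*k**2 + 8*k + 5)*factorial(k)
(s_(k+1) − s_k) − t_k = 0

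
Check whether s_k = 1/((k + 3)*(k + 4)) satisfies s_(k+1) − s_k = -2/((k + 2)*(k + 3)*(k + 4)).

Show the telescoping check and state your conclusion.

Invalid: residual 6/(k**4 + 14*k**3 + 71*k**2 + 154*k + 120) ≠ 0.

s_(k+1) = 1/((k + 4)*(k + 5))
s_(k+1) − s_k = -2/(k**3 + 12*k**2 + 47*k + 60)
(s_(k+1) − s_k) − t_k = 6/(k**4 + 14*k**3 + 71*k**2 + 154*k + 120)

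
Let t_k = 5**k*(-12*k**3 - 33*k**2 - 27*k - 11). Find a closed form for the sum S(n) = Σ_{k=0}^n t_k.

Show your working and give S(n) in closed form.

S(n) = -15*5**n*n**3 - 30*5**n*n**2 - 30*5**n*n - 10*5**n - 1

t_(k+1)/t_k = 5*(12*k**3 + 69*k**2 + 129*k + 83)/(12*k**3 + 33*k**2 + 27*k + 11).
Take A(k)=5, B(k)=1, C(k)=k**3 + 11*k**2/4 + 9*k/4 + 11/12.
f must satisfy (5)·f(k+1) − (1)·f(k) = k**3 + 11*k**2/4 + 9*k/4 + 11/12.
Degrees (0,0,3) ⇒ d ≤ 3.
Solving with deg f ≤ 3: f(k) = (3*k**3 - 3*k**2 + 3*k - 1)/12.
Then R = B(k−1)f/C = (3*k**3 - 3*k**2 + 3*k - 1)/(12*k**3 + 33*k**2 + 27*k + 11), so s_k = R(k)·t_k = 5**k*(-3*k**3 + 3*k**2 - 3*k + 1).
Check: Δs_k = 5**k*(-12*k**3 - 33*k**2 - 27*k - 11). ✓
Telescope: S(n) = s_(n+1) − s_(0) = 5**(n + 1)*(-3*n**3 - 6*n**2 - 6*n - 2) − (1) = -15*5**n*n**3 - 30*5**n*n**2 - 30*5**n*n - 10*5**n - 1.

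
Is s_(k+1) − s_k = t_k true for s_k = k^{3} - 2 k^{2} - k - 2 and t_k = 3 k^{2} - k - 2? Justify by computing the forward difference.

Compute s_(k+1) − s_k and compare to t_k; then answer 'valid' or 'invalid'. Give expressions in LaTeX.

valid (s_(k+1) − s_k reduces to t_k)

s_(k+1) = k**3 + k**2 - 2*k - 4
s_(k+1) − s_k = 3*k**2 - k - 2
(s_(k+1) − s_k) − t_k = 0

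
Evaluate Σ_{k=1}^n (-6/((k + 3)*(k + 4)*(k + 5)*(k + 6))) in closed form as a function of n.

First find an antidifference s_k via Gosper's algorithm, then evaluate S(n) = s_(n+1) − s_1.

S(n) = n*(-n**2 - 15*n - 74)/(60*(n**3 + 15*n**2 + 74*n + 120))

Step 1: r(k) = (k + 3)/(k + 7).
Factor: A=k + 3; B=k + 7; C=1.
Need (k + 3)·f(k+1) − (k + 6)·f(k) = 1.
Bound: deg f ≤ 3.
Match coefficients ⇒ f(k) = k*(k**2 + 12*k + 47)/180.
Then R = B(k−1)f/C = k*(k + 6)*(k**2 + 12*k + 47)/180, so s_k = R(k)·t_k = k*(-k**2 - 12*k - 47)/(30*(k + 3)*(k + 4)*(k + 5)).
Check: Δs_k = -6/(k**4 + 18*k**3 + 119*k**2 + 342*k + 360). ✓
Σ_(k=1)^n t_k = s_(n+1) − s_(1) = ((-n**3 - 15*n**2 - 74*n - 60)/(30*(n**3 + 15*n**2 + 74*n + 120))) − (-1/60), i.e. n*(-n**2 - 15*n - 74)/(60*(n**3 + 15*n**2 + 74*n + 120)).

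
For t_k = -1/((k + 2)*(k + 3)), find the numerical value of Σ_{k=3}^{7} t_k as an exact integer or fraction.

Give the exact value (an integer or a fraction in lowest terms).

Σ = -1/10

Step 1: r(k) = (k + 2)/(k + 4).
Normal form (A,B,C) = (k + 2, k + 4, 1).
f must satisfy (k + 2)·f(k+1) − (k + 3)·f(k) = 1.
deg f ≤ 1 (via 1,1,0).
A polynomial solution: f(k) = k/2.
R(k) = B(k−1)·f(k)/C(k) = k*(k + 3)/2; s_k = R·t_k = -k/(2*k + 4).
s_(k+1) − s_k = -1/(k**2 + 5*k + 6) = t_k.
Σ_(k=3)^(7) t_k = s_(8) − s_(3) = -2/5 − (-3/10) = -1/10.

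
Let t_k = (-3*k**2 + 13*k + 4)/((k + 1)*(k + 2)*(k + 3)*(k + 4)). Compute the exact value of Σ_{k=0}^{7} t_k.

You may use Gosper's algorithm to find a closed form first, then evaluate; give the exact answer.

Compute t_(k+1)/t_k: get (k + 1)*(13*k - 3*(k + 1)**2 + 17)/((k + 5)*(-3*k**2 + 13*k + 4)).
Gosper form: A/B · C(k+1)/C(k) with A=k + 1, B=k + 5, C=k**2 - 13*k/3 - 4/3.
Solve (k + 1)·f(k+1) − (k + 4)·f(k) = k**2 - 13*k/3 - 4/3.
Bound: deg f ≤ 3.
Coefficient equations give f(k) = -k*(k**2 + 24*k - 1)/18.
R(k) = B(k−1)·f(k)/C(k) = -k*(k + 4)*(k**2 + 24*k - 1)/(6*(3*k**2 - 13*k - 4)); s_k = R·t_k = k*(k**2 + 24*k - 1)/(6*(k + 1)*(k + 2)*(k + 3)).
Check: Δs_k = (-3*k**2 + 13*k + 4)/(k**4 + 10*k**3 + 35*k**2 + 50*k + 24). ✓
Evaluate s at k=8 and k=0: 34/99 and 0; difference 34/99.

Σ = 34/99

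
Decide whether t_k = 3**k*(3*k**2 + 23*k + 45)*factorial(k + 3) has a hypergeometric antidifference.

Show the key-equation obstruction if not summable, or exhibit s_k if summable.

Yes. s_k = 3**k*(k + 3)*factorial(k + 3).

Compute t_(k+1)/t_k: get 3*(3*k**3 + 41*k**2 + 187*k + 284)/(3*k**2 + 23*k + 45).
Take A(k)=3*k + 12, B(k)=1, C(k)=k**2 + 23*k/3 + 15.
Set up (3*k + 12)·f(k+1) − (1)·f(k) − (k**2 + 23*k/3 + 15) = 0.
From deg A=1, deg B=0, deg C=2: d=1.
Solve for f: f(k) = (k + 3)/3 (degree 1 ≤ 1).
So s_k = (B(k−1)f/C)·t_k = ((k + 3)/(3*k**2 + 23*k + 45))·t_k = 3**k*(k + 3)*factorial(k + 3).
Δs = 3**k*(3*k**2 + 23*k + 45)*factorial(k + 3), as required.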